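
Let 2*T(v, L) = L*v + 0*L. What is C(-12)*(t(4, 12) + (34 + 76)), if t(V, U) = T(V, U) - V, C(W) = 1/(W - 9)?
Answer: -130/21 ≈ -6.1905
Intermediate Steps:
T(v, L) = L*v/2 (T(v, L) = (L*v + 0*L)/2 = (L*v + 0)/2 = (L*v)/2 = L*v/2)
C(W) = 1/(-9 + W)
t(V, U) = -V + U*V/2 (t(V, U) = U*V/2 - V = -V + U*V/2)
C(-12)*(t(4, 12) + (34 + 76)) = ((½)*4*(-2 + 12) + (34 + 76))/(-9 - 12) = ((½)*4*10 + 110)/(-21) = -(20 + 110)/21 = -1/21*130 = -130/21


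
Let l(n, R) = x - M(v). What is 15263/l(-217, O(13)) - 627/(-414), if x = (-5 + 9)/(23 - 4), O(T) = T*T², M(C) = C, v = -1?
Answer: 1740191/138 ≈ 12610.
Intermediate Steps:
O(T) = T³
x = 4/19 ≈ 0.21053
l(n, R) = 23/19 (l(n, R) = 4/19 - 1*(-1) = 4/19 + 1 = 23/19)
15263/l(-217, O(13)) - 627/(-414) = 15263/(23/19) - 627/(-414) = 15263*(19/23) - 627*(-1/414) = 289997/23 + 209/138 = 1740191/138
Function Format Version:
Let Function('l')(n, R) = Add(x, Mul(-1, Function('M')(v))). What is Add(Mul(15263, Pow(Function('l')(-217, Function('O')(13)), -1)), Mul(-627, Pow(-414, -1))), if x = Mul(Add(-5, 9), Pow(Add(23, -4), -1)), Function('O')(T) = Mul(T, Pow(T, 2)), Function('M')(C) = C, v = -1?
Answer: Rational(1740191, 138) ≈ 12610.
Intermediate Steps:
Function('O')(T) = Pow(T, 3)
x = Rational(4, 19) (x = Mul(4, Pow(19, -1)) = Mul(4, Rational(1, 19)) = Rational(4, 19) ≈ 0.21053)
Function('l')(n, R) = Rational(23, 19) (Function('l')(n, R) = Add(Rational(4, 19), Mul(-1, -1)) = Add(Rational(4, 19), 1) = Rational(23, 19))
Add(Mul(15263, Pow(Function('l')(-217, Function('O')(13)), -1)), Mul(-627, Pow(-414, -1))) = Add(Mul(15263, Pow(Rational(23, 19), -1)), Mul(-627, Pow(-414, -1))) = Add(Mul(15263, Rational(19, 23)), Mul(-627, Rational(-1, 414))) = Add(Rational(289997, 23), Rational(209, 138)) = Rational(1740191, 138)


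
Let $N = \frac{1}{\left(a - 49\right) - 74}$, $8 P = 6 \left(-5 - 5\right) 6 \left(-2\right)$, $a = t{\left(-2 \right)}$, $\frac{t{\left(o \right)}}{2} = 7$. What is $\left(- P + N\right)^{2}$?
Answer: $\frac{96255721}{11881} \approx 8101.6$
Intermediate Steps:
$t{\left(o \right)} = 14$ ($t{\left(o \right)} = 2 \cdot 7 = 14$)
$a = 14$
$P = 90$ ($P = \frac{6 \left(-5 - 5\right) 6 \left(-2\right)}{8} = \frac{6 \left(-10\right) 6 \left(-2\right)}{8} = \frac{\left(-60\right) 6 \left(-2\right)}{8} = \frac{\left(-360\right) \left(-2\right)}{8} = \frac{1}{8} \cdot 720 = 90$)
$N = - \frac{1}{109}$ ($N = \frac{1}{\left(14 - 49\right) - 74} = \frac{1}{-35 - 74} = \frac{1}{-109} = - \frac{1}{109} \approx -0.0091743$)
$\left(- P + N\right)^{2} = \left(\left(-1\right) 90 - \frac{1}{109}\right)^{2} = \left(-90 - \frac{1}{109}\right)^{2} = \left(- \frac{9811}{109}\right)^{2} = \frac{96255721}{11881}$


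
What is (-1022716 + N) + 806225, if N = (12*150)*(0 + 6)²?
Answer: -151691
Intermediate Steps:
N = 64800 (N = 1800*6² = 1800*36 = 64800)
(-1022716 + N) + 806225 = (-1022716 + 64800) + 806225 = -957916 + 806225 = -151691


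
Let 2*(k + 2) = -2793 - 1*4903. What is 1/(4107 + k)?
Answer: 1/257 ≈ 0.0038911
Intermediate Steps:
k = -3850 (k = -2 + (-2793 - 1*4903)/2 = -2 + (-2793 - 4903)/2 = -2 + (½)*(-7696) = -2 - 3848 = -3850)
1/(4107 + k) = 1/(4107 - 3850) = 1/257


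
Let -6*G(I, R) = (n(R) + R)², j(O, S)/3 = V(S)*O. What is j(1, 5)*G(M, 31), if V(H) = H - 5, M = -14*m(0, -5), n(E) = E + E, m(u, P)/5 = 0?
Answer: 0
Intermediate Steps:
m(u, P) = 0 (m(u, P) = 5*0 = 0)
n(E) = 2*E
M = 0 (M = -14*0 = 0)
V(H) = -5 + H
j(O, S) = 3*O*(-5 + S) (j(O, S) = 3*((-5 + S)*O) = 3*(O*(-5 + S)) = 3*O*(-5 + S))
G(I, R) = -3*R²/2 (G(I, R) = -(2*R + R)²/6 = -9*R²/6 = -3*R²/2)
j(1, 5)*G(M, 31) = (3*1*(-5 + 5))*(-3/2*31²) = (3*1*0)*(-3/2*961) = 0*(-2883/2) = 0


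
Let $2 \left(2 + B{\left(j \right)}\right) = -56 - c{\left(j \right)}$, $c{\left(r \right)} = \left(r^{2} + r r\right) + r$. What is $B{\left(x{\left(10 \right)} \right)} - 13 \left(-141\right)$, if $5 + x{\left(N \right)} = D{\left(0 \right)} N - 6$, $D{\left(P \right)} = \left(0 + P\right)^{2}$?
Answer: $\frac{3375}{2} \approx 1687.5$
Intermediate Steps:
$c{\left(r \right)} = r + 2 r^{2}$ ($c{\left(r \right)} = \left(r^{2} + r^{2}\right) + r = 2 r^{2} + r = r + 2 r^{2}$)
$D{\left(P \right)} = P^{2}$
$x{\left(N \right)} = -11$ ($x{\left(N \right)} = -5 + \left(0^{2} N - 6\right) = -5 - \left(6 + 0 N\right) = -5 + \left(0 - 6\right) = -5 - 6 = -11$)
$B{\left(j \right)} = -30 - \frac{j \left(1 + 2 j\right)}{2}$ ($B{\left(j \right)} = -2 + \frac{-56 - j \left(1 + 2 j\right)}{2} = -2 - \left(28 + \frac{j \left(1 + 2 j\right)}{2}\right) = -30 - \frac{j \left(1 + 2 j\right)}{2}$)
$B{\left(x{\left(10 \right)} \right)} - 13 \left(-141\right) = \left(-30 - \left(-11\right)^{2} - - \frac{11}{2}\right) - 13 \left(-141\right) = \left(-30 - 121 + \frac{11}{2}\right) - -1833 = \left(-30 - 121 + \frac{11}{2}\right) + 1833 = - \frac{291}{2} + 1833 = \frac{3375}{2}$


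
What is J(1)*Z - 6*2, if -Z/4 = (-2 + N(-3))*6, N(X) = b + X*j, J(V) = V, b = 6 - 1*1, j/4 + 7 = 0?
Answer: -2100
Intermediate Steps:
j = -28 (j = -28 + 4*0 = -28 + 0 = -28)
b = 5 (b = 6 - 1 = 5)
N(X) = 5 - 28*X (N(X) = 5 + X*(-28) = 5 - 28*X)
Z = -2088 (Z = -4*(-2 + (5 - 28*(-3)))*6 = -4*(-2 + (5 + 84))*6 = -4*(-2 + 89)*6 = -348*6 = -4*522 = -2088)
J(1)*Z - 6*2 = 1*(-2088) - 6*2 = -2088 - 12 = -2100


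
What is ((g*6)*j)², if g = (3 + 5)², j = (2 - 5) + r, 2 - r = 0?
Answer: 147456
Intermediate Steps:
r = 2 (r = 2 - 1*0 = 2 + 0 = 2)
j = -1 (j = (2 - 5) + 2 = -3 + 2 = -1)
g = 64 (g = 8² = 64)
((g*6)*j)² = ((64*6)*(-1))² = (384*(-1))² = (-384)² = 147456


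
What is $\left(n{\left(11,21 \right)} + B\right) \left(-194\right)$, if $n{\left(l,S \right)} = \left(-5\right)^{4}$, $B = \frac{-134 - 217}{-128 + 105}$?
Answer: $- \frac{2856844}{23} \approx -1.2421 \cdot 10^{5}$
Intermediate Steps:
$B = \frac{351}{23}$ ($B = - \frac{351}{-23} = \left(-351\right) \left(- \frac{1}{23}\right) = \frac{351}{23} \approx 15.261$)
$n{\left(l,S \right)} = 625$
$\left(n{\left(11,21 \right)} + B\right) \left(-194\right) = \left(625 + \frac{351}{23}\right) \left(-194\right) = \frac{14726}{23} \left(-194\right) = - \frac{2856844}{23}$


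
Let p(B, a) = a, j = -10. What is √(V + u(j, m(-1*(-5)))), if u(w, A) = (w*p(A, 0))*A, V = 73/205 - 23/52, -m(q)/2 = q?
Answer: I*√2449135/5330 ≈ 0.29362*I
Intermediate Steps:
m(q) = -2*q
V = -919/10660 (V = 73*(1/205) - 23*1/52 = 73/205 - 23/52 = -919/10660 ≈ -0.086210)
u(w, A) = 0 (u(w, A) = (w*0)*A = 0*A = 0)
√(V + u(j, m(-1*(-5)))) = √(-919/10660 + 0) = √(-919/10660) = I*√2449135/5330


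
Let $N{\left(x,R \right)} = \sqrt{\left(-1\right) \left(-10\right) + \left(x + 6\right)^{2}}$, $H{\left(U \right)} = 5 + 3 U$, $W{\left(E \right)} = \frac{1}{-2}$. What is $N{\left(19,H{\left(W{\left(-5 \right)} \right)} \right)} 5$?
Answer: $5 \sqrt{635} \approx 126.0$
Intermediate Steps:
$W{\left(E \right)} = - \frac{1}{2}$
$N{\left(x,R \right)} = \sqrt{10 + \left(6 + x\right)^{2}}$
$N{\left(19,H{\left(W{\left(-5 \right)} \right)} \right)} 5 = \sqrt{10 + \left(6 + 19\right)^{2}} \cdot 5 = \sqrt{10 + 25^{2}} \cdot 5 = \sqrt{10 + 625} \cdot 5 = \sqrt{635} \cdot 5 = 5 \sqrt{635}$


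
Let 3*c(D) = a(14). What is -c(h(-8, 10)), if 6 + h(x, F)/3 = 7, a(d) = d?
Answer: -14/3 ≈ -4.6667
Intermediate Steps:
h(x, F) = 3 (h(x, F) = -18 + 3*7 = -18 + 21 = 3)
c(D) = 14/3 (c(D) = (⅓)*14 = 14/3)
-c(h(-8, 10)) = -1*14/3 = -14/3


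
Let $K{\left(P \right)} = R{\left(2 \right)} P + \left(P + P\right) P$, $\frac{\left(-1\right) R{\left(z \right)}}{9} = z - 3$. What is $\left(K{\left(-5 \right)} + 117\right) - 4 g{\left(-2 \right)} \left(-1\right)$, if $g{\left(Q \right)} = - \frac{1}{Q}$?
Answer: $244$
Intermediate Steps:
$R{\left(z \right)} = 27 - 9 z$ ($R{\left(z \right)} = - 9 \left(z - 3\right) = - 9 \left(-3 + z\right) = 27 - 9 z$)
$K{\left(P \right)} = 2 P^{2} + 9 P$ ($K{\left(P \right)} = \left(27 - 18\right) P + \left(P + P\right) P = \left(27 - 18\right) P + 2 P P = 9 P + 2 P^{2} = 2 P^{2} + 9 P$)
$\left(K{\left(-5 \right)} + 117\right) - 4 g{\left(-2 \right)} \left(-1\right) = \left(- 5 \left(9 + 2 \left(-5\right)\right) + 117\right) - 4 \left(- \frac{1}{-2}\right) \left(-1\right) = \left(- 5 \left(9 - 10\right) + 117\right) - 4 \left(\left(-1\right) \left(- \frac{1}{2}\right)\right) \left(-1\right) = \left(\left(-5\right) \left(-1\right) + 117\right) \left(-4\right) \frac{1}{2} \left(-1\right) = \left(5 + 117\right) \left(\left(-2\right) \left(-1\right)\right) = 122 \cdot 2 = 244$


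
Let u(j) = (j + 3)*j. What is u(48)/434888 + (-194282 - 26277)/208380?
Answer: -11926043519/11327745180 ≈ -1.0528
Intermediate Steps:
u(j) = j*(3 + j) (u(j) = (3 + j)*j = j*(3 + j))
u(48)/434888 + (-194282 - 26277)/208380 = (48*(3 + 48))/434888 + (-194282 - 26277)/208380 = (48*51)*(1/434888) - 220559*1/208380 = 2448*(1/434888) - 220559/208380 = 306/54361 - 220559/208380 = -11926043519/11327745180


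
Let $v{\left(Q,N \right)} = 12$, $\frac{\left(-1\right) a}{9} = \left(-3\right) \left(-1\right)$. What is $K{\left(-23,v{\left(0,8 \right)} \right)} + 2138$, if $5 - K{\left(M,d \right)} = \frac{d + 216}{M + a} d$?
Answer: $\frac{54943}{25} \approx 2197.7$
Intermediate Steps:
$a = -27$ ($a = - 9 \left(\left(-3\right) \left(-1\right)\right) = \left(-9\right) 3 = -27$)
$K{\left(M,d \right)} = 5 - \frac{d \left(216 + d\right)}{-27 + M}$ ($K{\left(M,d \right)} = 5 - \frac{d + 216}{M - 27} d = 5 - \frac{216 + d}{-27 + M} d = 5 - \frac{d \left(216 + d\right)}{-27 + M}$)
$K{\left(-23,v{\left(0,8 \right)} \right)} + 2138 = \frac{-135 - 12^{2} - 2592 + 5 \left(-23\right)}{-27 - 23} + 2138 = \frac{-135 - 144 - 2592 - 115}{-50} + 2138 = - \frac{-135 - 144 - 2592 - 115}{50} + 2138 = \left(- \frac{1}{50}\right) \left(-2986\right) + 2138 = \frac{1493}{25} + 2138 = \frac{54943}{25}$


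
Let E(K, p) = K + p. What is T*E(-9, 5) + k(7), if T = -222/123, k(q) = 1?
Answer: 337/41 ≈ 8.2195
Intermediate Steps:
T = -74/41 (T = -222*1/123 = -74/41 ≈ -1.8049)
T*E(-9, 5) + k(7) = -74*(-9 + 5)/41 + 1 = -74/41*(-4) + 1 = 296/41 + 1 = 337/41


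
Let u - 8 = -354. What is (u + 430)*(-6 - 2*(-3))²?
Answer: 0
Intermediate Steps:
u = -346 (u = 8 - 354 = -346)
(u + 430)*(-6 - 2*(-3))² = (-346 + 430)*(-6 - 2*(-3))² = 84*(-6 + 6)² = 84*0² = 84*0 = 0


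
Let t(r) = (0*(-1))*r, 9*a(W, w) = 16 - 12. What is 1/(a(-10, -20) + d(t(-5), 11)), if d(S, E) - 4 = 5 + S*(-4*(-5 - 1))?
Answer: 9/85 ≈ 0.10588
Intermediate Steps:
a(W, w) = 4/9 (a(W, w) = (16 - 12)/9 = (1/9)*4 = 4/9)
t(r) = 0 (t(r) = 0*r = 0)
d(S, E) = 9 + 24*S (d(S, E) = 4 + (5 + S*(-4*(-5 - 1))) = 4 + (5 + S*(-4*(-6))) = 4 + (5 + S*24) = 4 + (5 + 24*S) = 9 + 24*S)
1/(a(-10, -20) + d(t(-5), 11)) = 1/(4/9 + (9 + 24*0)) = 1/(4/9 + (9 + 0)) = 1/(4/9 + 9) = 1/(85/9) = 9/85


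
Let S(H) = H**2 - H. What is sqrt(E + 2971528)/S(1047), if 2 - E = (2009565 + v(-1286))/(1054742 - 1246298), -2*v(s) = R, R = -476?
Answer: sqrt(3028800520180043)/34964142012 ≈ 0.0015740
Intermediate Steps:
v(s) = 238 (v(s) = -1/2*(-476) = 238)
E = 2392915/191556 (E = 2 - (2009565 + 238)/(1054742 - 1246298) = 2 - 2009803/(-191556) = 2 - 2009803*(-1)/191556 = 2 - 1*(-2009803/191556) = 2 + 2009803/191556 = 2392915/191556 ≈ 12.492)
sqrt(E + 2971528)/S(1047) = sqrt(2392915/191556 + 2971528)/((1047*(-1 + 1047))) = sqrt(569216410483/191556)/((1047*1046)) = (sqrt(3028800520180043)/31926)/1095162 = (sqrt(3028800520180043)/31926)*(1/1095162) = sqrt(3028800520180043)/34964142012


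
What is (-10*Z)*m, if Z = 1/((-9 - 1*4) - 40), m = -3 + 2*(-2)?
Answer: -70/53 ≈ -1.3208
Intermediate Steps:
m = -7 (m = -3 - 4 = -7)
Z = -1/53 (Z = 1/((-9 - 4) - 40) = 1/(-13 - 40) = 1/(-53) = -1/53 ≈ -0.018868)
(-10*Z)*m = -10*(-1/53)*(-7) = (10/53)*(-7) = -70/53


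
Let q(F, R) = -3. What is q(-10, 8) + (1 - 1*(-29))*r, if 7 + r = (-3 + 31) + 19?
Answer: 1197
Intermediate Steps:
r = 40 (r = -7 + ((-3 + 31) + 19) = -7 + (28 + 19) = -7 + 47 = 40)
q(-10, 8) + (1 - 1*(-29))*r = -3 + (1 - 1*(-29))*40 = -3 + (1 + 29)*40 = -3 + 30*40 = -3 + 1200 = 1197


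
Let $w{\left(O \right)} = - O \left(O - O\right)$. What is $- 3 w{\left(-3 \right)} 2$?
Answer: $0$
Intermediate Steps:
$w{\left(O \right)} = 0$ ($w{\left(O \right)} = - O 0 = 0$)
$- 3 w{\left(-3 \right)} 2 = \left(-3\right) 0 \cdot 2 = 0 \cdot 2 = 0$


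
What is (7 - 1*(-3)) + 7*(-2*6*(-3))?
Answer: 262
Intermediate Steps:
(7 - 1*(-3)) + 7*(-2*6*(-3)) = (7 + 3) + 7*(-12*(-3)) = 10 + 7*36 = 10 + 252 = 262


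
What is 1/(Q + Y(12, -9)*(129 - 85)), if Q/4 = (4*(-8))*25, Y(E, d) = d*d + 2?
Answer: 1/452 ≈ 0.0022124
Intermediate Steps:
Y(E, d) = 2 + d² (Y(E, d) = d² + 2 = 2 + d²)
Q = -3200 (Q = 4*((4*(-8))*25) = 4*(-32*25) = 4*(-800) = -3200)
1/(Q + Y(12, -9)*(129 - 85)) = 1/(-3200 + (2 + (-9)²)*(129 - 85)) = 1/(-3200 + (2 + 81)*44) = 1/(-3200 + 83*44) = 1/(-3200 + 3652) = 1/452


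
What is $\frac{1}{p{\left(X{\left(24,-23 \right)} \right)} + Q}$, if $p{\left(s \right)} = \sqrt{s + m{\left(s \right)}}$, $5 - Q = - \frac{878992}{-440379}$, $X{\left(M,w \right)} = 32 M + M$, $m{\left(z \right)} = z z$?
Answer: $- \frac{582578700237}{121799450979364487} + \frac{1163601981846 \sqrt{17446}}{121799450979364487} \approx 0.0012571$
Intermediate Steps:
$m{\left(z \right)} = z^{2}$
$X{\left(M,w \right)} = 33 M$
$Q = \frac{1322903}{440379}$ ($Q = 5 - - \frac{878992}{-440379} = 5 - \left(-878992\right) \left(- \frac{1}{440379}\right) = 5 - \frac{878992}{440379} = \frac{1322903}{440379} \approx 3.004$)
$p{\left(s \right)} = \sqrt{s + s^{2}}$
$\frac{1}{p{\left(X{\left(24,-23 \right)} \right)} + Q} = \frac{1}{\sqrt{33 \cdot 24 \left(1 + 33 \cdot 24\right)} + \frac{1322903}{440379}} = \frac{1}{\sqrt{792 \left(1 + 792\right)} + \frac{1322903}{440379}} = \frac{1}{\sqrt{792 \cdot 793} + \frac{1322903}{440379}} = \frac{1}{\sqrt{628056} + \frac{1322903}{440379}} = \frac{1}{6 \sqrt{17446} + \frac{1322903}{440379}} = \frac{1}{\frac{1322903}{440379} + 6 \sqrt{17446}}$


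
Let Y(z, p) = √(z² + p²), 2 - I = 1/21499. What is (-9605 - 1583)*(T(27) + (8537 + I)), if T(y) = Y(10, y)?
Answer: -2053892592480/21499 - 11188*√829 ≈ -9.5857e+7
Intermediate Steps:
I = 42997/21499 (I = 2 - 1/21499 = 42997/21499 ≈ 2.0000)
Y(z, p) = √(p² + z²)
T(y) = √(100 + y²) (T(y) = √(y² + 10²) = √(y² + 100) = √(100 + y²))
(-9605 - 1583)*(T(27) + (8537 + I)) = (-9605 - 1583)*(√(100 + 27²) + (8537 + 42997/21499)) = -11188*(√(100 + 729) + 183579960/21499) = -11188*(√829 + 183579960/21499) = -11188*(183579960/21499 + √829) = -2053892592480/21499 - 11188*√829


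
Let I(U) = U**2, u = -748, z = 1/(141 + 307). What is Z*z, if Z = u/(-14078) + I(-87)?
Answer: 53278565/3153472 ≈ 16.895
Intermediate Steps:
z = 1/448 ≈ 0.0022321
Z = 53278565/7039 (Z = -748/(-14078) + (-87)**2 = -748*(-1/14078) + 7569 = 374/7039 + 7569 = 53278565/7039 ≈ 7569.1)
Z*z = (53278565/7039)*(1/448) = 53278565/3153472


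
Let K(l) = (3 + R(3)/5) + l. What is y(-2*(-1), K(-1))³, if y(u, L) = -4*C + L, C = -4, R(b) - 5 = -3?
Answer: 778688/125 ≈ 6229.5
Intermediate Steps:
R(b) = 2 (R(b) = 5 - 3 = 2)
K(l) = 17/5 + l (K(l) = (3 + 2/5) + l = (3 + 2*(⅕)) + l = (3 + ⅖) + l = 17/5 + l)
y(u, L) = 16 + L (y(u, L) = -4*(-4) + L = 16 + L)
y(-2*(-1), K(-1))³ = (16 + (17/5 - 1))³ = (16 + 12/5)³ = (92/5)³ = 778688/125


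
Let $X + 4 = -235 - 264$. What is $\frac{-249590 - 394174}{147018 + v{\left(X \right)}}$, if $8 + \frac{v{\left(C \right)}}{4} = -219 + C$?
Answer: $- \frac{321882}{72049} \approx -4.4675$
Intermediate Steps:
$X = -503$ ($X = -4 - 499 = -503$)
$v{\left(C \right)} = -908 + 4 C$ ($v{\left(C \right)} = -32 + 4 \left(-219 + C\right) = -32 + \left(-876 + 4 C\right) = -908 + 4 C$)
$\frac{-249590 - 394174}{147018 + v{\left(X \right)}} = \frac{-249590 - 394174}{147018 + \left(-908 + 4 \left(-503\right)\right)} = - \frac{643764}{147018 - 2920} = - \frac{643764}{144098} = \left(-643764\right) \frac{1}{144098} = - \frac{321882}{72049}$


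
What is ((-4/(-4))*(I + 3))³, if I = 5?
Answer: 512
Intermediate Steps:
((-4/(-4))*(I + 3))³ = ((-4/(-4))*(5 + 3))³ = (-4*(-¼)*8)³ = (1*8)³ = 8³ = 512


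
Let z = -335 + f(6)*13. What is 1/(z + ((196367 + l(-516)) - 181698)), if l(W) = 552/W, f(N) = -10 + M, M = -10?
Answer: 43/605136 ≈ 7.1058e-5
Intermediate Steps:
f(N) = -20 (f(N) = -10 - 10 = -20)
z = -595 (z = -335 - 20*13 = -335 - 260 = -595)
1/(z + ((196367 + l(-516)) - 181698)) = 1/(-595 + ((196367 + 552/(-516)) - 181698)) = 1/(-595 + ((196367 + 552*(-1/516)) - 181698)) = 1/(-595 + ((196367 - 46/43) - 181698)) = 1/(-595 + (8443735/43 - 181698)) = 1/(-595 + 630721/43) = 1/(605136/43) = 43/605136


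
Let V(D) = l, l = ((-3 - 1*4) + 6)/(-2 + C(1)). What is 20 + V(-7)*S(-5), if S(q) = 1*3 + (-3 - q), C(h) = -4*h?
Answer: 125/6 ≈ 20.833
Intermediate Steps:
l = ⅙ (l = ((-3 - 1*4) + 6)/(-2 - 4*1) = ((-3 - 4) + 6)/(-2 - 4) = (-7 + 6)/(-6) = -1*(-⅙) = ⅙ ≈ 0.16667)
V(D) = ⅙
S(q) = -q (S(q) = 3 + (-3 - q) = -q)
20 + V(-7)*S(-5) = 20 + (-1*(-5))/6 = 20 + (⅙)*5 = 20 + ⅚ = 125/6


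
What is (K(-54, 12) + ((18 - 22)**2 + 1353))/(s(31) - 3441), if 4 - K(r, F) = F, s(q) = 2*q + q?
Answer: -1361/3348 ≈ -0.40651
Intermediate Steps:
s(q) = 3*q
K(r, F) = 4 - F
(K(-54, 12) + ((18 - 22)**2 + 1353))/(s(31) - 3441) = ((4 - 1*12) + ((18 - 22)**2 + 1353))/(3*31 - 3441) = ((4 - 12) + ((-4)**2 + 1353))/(93 - 3441) = (-8 + (16 + 1353))/(-3348) = (-8 + 1369)*(-1/3348) = 1361*(-1/3348) = -1361/3348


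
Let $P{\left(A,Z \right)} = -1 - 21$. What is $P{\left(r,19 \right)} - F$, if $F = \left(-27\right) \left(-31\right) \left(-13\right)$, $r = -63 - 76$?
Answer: $10859$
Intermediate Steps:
$r = -139$
$P{\left(A,Z \right)} = -22$ ($P{\left(A,Z \right)} = -1 - 21 = -22$)
$F = -10881$ ($F = 837 \left(-13\right) = -10881$)
$P{\left(r,19 \right)} - F = -22 - -10881 = -22 + 10881 = 10859$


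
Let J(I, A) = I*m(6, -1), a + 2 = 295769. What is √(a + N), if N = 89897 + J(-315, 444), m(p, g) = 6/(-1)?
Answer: √387554 ≈ 622.54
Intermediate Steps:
a = 295767 (a = -2 + 295769 = 295767)
m(p, g) = -6 (m(p, g) = 6*(-1) = -6)
J(I, A) = -6*I (J(I, A) = I*(-6) = -6*I)
N = 91787 (N = 89897 - 6*(-315) = 89897 + 1890 = 91787)
√(a + N) = √(295767 + 91787) = √387554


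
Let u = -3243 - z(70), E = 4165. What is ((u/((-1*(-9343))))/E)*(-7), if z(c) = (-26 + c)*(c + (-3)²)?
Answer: 6719/5559085 ≈ 0.0012087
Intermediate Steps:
z(c) = (-26 + c)*(9 + c) (z(c) = (-26 + c)*(c + 9) = (-26 + c)*(9 + c))
u = -6719 (u = -3243 - (-234 + 70² - 17*70) = -3243 - (-234 + 4900 - 1190) = -3243 - 1*3476 = -3243 - 3476 = -6719)
((u/((-1*(-9343))))/E)*(-7) = (-6719/((-1*(-9343)))/4165)*(-7) = (-6719/9343*(1/4165))*(-7) = (-6719*1/9343*(1/4165))*(-7) = -6719/9343*1/4165*(-7) = -6719/38913595*(-7) = 6719/5559085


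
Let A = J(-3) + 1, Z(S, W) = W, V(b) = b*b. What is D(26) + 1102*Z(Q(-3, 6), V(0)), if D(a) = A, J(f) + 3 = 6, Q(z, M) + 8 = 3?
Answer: 4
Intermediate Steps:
Q(z, M) = -5 (Q(z, M) = -8 + 3 = -5)
J(f) = 3 (J(f) = -3 + 6 = 3)
V(b) = b²
A = 4 (A = 3 + 1 = 4)
D(a) = 4
D(26) + 1102*Z(Q(-3, 6), V(0)) = 4 + 1102*0² = 4 + 1102*0 = 4 + 0 = 4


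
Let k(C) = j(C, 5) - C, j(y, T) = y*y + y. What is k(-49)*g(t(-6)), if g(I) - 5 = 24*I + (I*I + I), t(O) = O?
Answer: -261709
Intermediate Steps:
j(y, T) = y + y² (j(y, T) = y² + y = y + y²)
g(I) = 5 + I² + 25*I (g(I) = 5 + (24*I + (I*I + I)) = 5 + (24*I + (I² + I)) = 5 + (24*I + (I + I²)) = 5 + (I² + 25*I) = 5 + I² + 25*I)
k(C) = -C + C*(1 + C) (k(C) = C*(1 + C) - C = -C + C*(1 + C))
k(-49)*g(t(-6)) = (-49)²*(5 + (-6)² + 25*(-6)) = 2401*(5 + 36 - 150) = 2401*(-109) = -261709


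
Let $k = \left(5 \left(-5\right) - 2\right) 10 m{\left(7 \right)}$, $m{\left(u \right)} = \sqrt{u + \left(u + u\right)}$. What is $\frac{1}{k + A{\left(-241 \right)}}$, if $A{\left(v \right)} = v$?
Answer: $\frac{241}{1472819} - \frac{270 \sqrt{21}}{1472819} \approx -0.00067645$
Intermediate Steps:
$m{\left(u \right)} = \sqrt{3} \sqrt{u}$ ($m{\left(u \right)} = \sqrt{u + 2 u} = \sqrt{3 u} = \sqrt{3} \sqrt{u}$)
$k = - 270 \sqrt{21}$ ($k = \left(5 \left(-5\right) - 2\right) 10 \sqrt{3} \sqrt{7} = \left(-25 - 2\right) 10 \sqrt{21} = \left(-27\right) 10 \sqrt{21} = - 270 \sqrt{21} \approx -1237.3$)
$\frac{1}{k + A{\left(-241 \right)}} = \frac{1}{- 270 \sqrt{21} - 241} = \frac{1}{-241 - 270 \sqrt{21}}$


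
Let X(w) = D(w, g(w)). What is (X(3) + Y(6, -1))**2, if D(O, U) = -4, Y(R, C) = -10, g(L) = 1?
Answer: 196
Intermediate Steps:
X(w) = -4
(X(3) + Y(6, -1))**2 = (-4 - 10)**2 = (-14)**2 = 196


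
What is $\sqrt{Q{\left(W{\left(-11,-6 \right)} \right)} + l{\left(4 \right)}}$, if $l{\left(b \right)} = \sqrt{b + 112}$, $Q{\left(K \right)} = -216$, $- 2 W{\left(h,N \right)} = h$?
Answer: $\sqrt{-216 + 2 \sqrt{29}} \approx 14.326 i$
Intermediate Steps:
$W{\left(h,N \right)} = - \frac{h}{2}$
$l{\left(b \right)} = \sqrt{112 + b}$
$\sqrt{Q{\left(W{\left(-11,-6 \right)} \right)} + l{\left(4 \right)}} = \sqrt{-216 + \sqrt{112 + 4}} = \sqrt{-216 + \sqrt{116}} = \sqrt{-216 + 2 \sqrt{29}}$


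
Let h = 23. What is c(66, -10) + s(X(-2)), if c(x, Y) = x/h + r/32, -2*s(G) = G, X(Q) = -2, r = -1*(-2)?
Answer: 1447/368 ≈ 3.9321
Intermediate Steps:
r = 2
s(G) = -G/2
c(x, Y) = 1/16 + x/23 (c(x, Y) = x/23 + 2/32 = x*(1/23) + 2*(1/32) = x/23 + 1/16 = 1/16 + x/23)
c(66, -10) + s(X(-2)) = (1/16 + (1/23)*66) - ½*(-2) = (1/16 + 66/23) + 1 = 1079/368 + 1 = 1447/368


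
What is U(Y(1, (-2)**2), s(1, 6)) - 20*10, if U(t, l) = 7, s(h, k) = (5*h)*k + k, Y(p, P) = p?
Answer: -193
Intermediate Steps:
s(h, k) = k + 5*h*k (s(h, k) = 5*h*k + k = k + 5*h*k)
U(Y(1, (-2)**2), s(1, 6)) - 20*10 = 7 - 20*10 = 7 - 200 = -193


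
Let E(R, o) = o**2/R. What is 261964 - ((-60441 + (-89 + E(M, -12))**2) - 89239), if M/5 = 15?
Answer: 252538171/625 ≈ 4.0406e+5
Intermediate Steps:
M = 75 (M = 5*15 = 75)
E(R, o) = o**2/R
261964 - ((-60441 + (-89 + E(M, -12))**2) - 89239) = 261964 - ((-60441 + (-89 + (-12)**2/75)**2) - 89239) = 261964 - ((-60441 + (-89 + (1/75)*144)**2) - 89239) = 261964 - ((-60441 + (-89 + 48/25)**2) - 89239) = 261964 - ((-60441 + (-2177/25)**2) - 89239) = 261964 - ((-60441 + 4739329/625) - 89239) = 261964 - (-33036296/625 - 89239) = 261964 - 1*(-88810671/625) = 261964 + 88810671/625 = 252538171/625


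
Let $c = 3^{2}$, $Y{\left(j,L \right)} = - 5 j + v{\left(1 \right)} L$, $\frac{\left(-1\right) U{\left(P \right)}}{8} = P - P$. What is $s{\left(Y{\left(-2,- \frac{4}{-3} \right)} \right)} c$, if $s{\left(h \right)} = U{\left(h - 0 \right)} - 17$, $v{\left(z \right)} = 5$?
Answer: $-153$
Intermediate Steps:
$U{\left(P \right)} = 0$ ($U{\left(P \right)} = - 8 \left(P - P\right) = \left(-8\right) 0 = 0$)
$Y{\left(j,L \right)} = - 5 j + 5 L$
$c = 9$
$s{\left(h \right)} = -17$ ($s{\left(h \right)} = 0 - 17 = -17$)
$s{\left(Y{\left(-2,- \frac{4}{-3} \right)} \right)} c = \left(-17\right) 9 = -153$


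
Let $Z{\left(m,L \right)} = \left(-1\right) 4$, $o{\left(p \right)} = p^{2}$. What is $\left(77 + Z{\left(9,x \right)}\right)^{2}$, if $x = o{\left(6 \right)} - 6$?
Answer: $5329$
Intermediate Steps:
$x = 30$ ($x = 6^{2} - 6 = 36 - 6 = 30$)
$Z{\left(m,L \right)} = -4$
$\left(77 + Z{\left(9,x \right)}\right)^{2} = \left(77 - 4\right)^{2} = 73^{2} = 5329$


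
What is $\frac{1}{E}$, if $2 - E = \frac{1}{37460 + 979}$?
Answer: $\frac{38439}{76877} \approx 0.50001$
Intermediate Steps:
$E = \frac{76877}{38439}$ ($E = 2 - \frac{1}{37460 + 979} = 2 - \frac{1}{38439} = \frac{76877}{38439} \approx 2.0$)
$\frac{1}{E} = \frac{1}{\frac{76877}{38439}} = \frac{38439}{76877}$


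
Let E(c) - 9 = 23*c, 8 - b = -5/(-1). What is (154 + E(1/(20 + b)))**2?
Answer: 26896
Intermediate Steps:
b = 3 (b = 8 - (-5)/(-1) = 8 - (-5)*(-1) = 8 - 1*5 = 8 - 5 = 3)
E(c) = 9 + 23*c
(154 + E(1/(20 + b)))**2 = (154 + (9 + 23/(20 + 3)))**2 = (154 + (9 + 23/23))**2 = (154 + (9 + 23*(1/23)))**2 = (154 + (9 + 1))**2 = (154 + 10)**2 = 164**2 = 26896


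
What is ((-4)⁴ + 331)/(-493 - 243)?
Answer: -587/736 ≈ -0.79755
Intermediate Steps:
((-4)⁴ + 331)/(-493 - 243) = (256 + 331)/(-736) = 587*(-1/736) = -587/736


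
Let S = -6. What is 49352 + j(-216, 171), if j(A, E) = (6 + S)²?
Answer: 49352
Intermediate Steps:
j(A, E) = 0 (j(A, E) = (6 - 6)² = 0² = 0)
49352 + j(-216, 171) = 49352 + 0 = 49352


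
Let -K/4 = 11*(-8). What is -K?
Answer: -352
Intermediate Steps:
K = 352 (K = -44*(-8) = -4*(-88) = 352)
-K = -1*352 = -352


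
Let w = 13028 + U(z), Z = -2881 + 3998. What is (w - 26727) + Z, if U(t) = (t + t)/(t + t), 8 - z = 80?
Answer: -12581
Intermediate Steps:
z = -72 (z = 8 - 1*80 = 8 - 80 = -72)
Z = 1117
U(t) = 1 (U(t) = (2*t)/((2*t)) = (2*t)*(1/(2*t)) = 1)
w = 13029 (w = 13028 + 1 = 13029)
(w - 26727) + Z = (13029 - 26727) + 1117 = -13698 + 1117 = -12581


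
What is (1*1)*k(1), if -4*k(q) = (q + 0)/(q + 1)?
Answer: -1/8 ≈ -0.12500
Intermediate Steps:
k(q) = -q/(4*(1 + q)) (k(q) = -(q + 0)/(4*(q + 1)) = -q/(4*(1 + q)))
(1*1)*k(1) = (1*1)*(-1*1/(4 + 4*1)) = 1*(-1*1/(4 + 4)) = 1*(-1*1/8) = 1*(-1*1*1/8) = 1*(-1/8) = -1/8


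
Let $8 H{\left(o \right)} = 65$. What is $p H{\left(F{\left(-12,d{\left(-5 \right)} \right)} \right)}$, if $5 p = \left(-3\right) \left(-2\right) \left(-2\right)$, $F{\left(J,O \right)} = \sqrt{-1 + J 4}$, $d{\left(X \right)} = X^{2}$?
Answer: $- \frac{39}{2} \approx -19.5$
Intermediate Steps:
$F{\left(J,O \right)} = \sqrt{-1 + 4 J}$
$H{\left(o \right)} = \frac{65}{8}$ ($H{\left(o \right)} = \frac{1}{8} \cdot 65 = \frac{65}{8}$)
$p = - \frac{12}{5}$ ($p = \frac{\left(-3\right) \left(-2\right) \left(-2\right)}{5} = \frac{6 \left(-2\right)}{5} = \frac{1}{5} \left(-12\right) = - \frac{12}{5} \approx -2.4$)
$p H{\left(F{\left(-12,d{\left(-5 \right)} \right)} \right)} = \left(- \frac{12}{5}\right) \frac{65}{8} = - \frac{39}{2}$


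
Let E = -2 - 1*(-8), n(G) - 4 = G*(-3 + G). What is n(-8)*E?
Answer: 552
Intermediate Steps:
n(G) = 4 + G*(-3 + G)
E = 6 (E = -2 + 8 = 6)
n(-8)*E = (4 + (-8)² - 3*(-8))*6 = (4 + 64 + 24)*6 = 92*6 = 552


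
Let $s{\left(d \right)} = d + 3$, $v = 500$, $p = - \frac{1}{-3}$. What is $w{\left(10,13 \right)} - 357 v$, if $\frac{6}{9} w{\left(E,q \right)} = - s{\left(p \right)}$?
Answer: $-178505$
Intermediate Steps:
$p = \frac{1}{3}$ ($p = \left(-1\right) \left(- \frac{1}{3}\right) = \frac{1}{3} \approx 0.33333$)
$s{\left(d \right)} = 3 + d$
$w{\left(E,q \right)} = -5$ ($w{\left(E,q \right)} = \frac{3 \left(- (3 + \frac{1}{3})\right)}{2} = \frac{3 \left(\left(-1\right) \frac{10}{3}\right)}{2} = \frac{3}{2} \left(- \frac{10}{3}\right) = -5$)
$w{\left(10,13 \right)} - 357 v = -5 - 178500 = -178505$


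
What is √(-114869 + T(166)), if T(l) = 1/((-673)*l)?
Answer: I*√1433669825962074/111718 ≈ 338.92*I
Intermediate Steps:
T(l) = -1/(673*l)
√(-114869 + T(166)) = √(-114869 - 1/673/166) = √(-114869 - 1/673*1/166) = √(-114869 - 1/111718) = √(-12832934943/111718) = I*√1433669825962074/111718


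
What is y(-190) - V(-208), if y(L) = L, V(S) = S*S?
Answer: -43454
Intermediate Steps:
V(S) = S²
y(-190) - V(-208) = -190 - 1*(-208)² = -190 - 1*43264 = -190 - 43264 = -43454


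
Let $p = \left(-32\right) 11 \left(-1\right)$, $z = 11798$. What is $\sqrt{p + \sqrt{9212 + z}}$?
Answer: $\sqrt{352 + \sqrt{21010}} \approx 22.292$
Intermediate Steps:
$p = 352$ ($p = \left(-352\right) \left(-1\right) = 352$)
$\sqrt{p + \sqrt{9212 + z}} = \sqrt{352 + \sqrt{9212 + 11798}} = \sqrt{352 + \sqrt{21010}}$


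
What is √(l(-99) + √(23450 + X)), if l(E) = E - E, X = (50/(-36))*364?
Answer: 5^(¾)*√6*413^(¼)/3 ≈ 12.307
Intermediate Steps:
X = -4550/9 (X = (50*(-1/36))*364 = -25/18*364 = -4550/9 ≈ -505.56)
l(E) = 0
√(l(-99) + √(23450 + X)) = √(0 + √(23450 - 4550/9)) = √(0 + √(206500/9)) = √(0 + 10*√2065/3) = √(10*√2065/3) = √6*15^(¾)*1239^(¼)/9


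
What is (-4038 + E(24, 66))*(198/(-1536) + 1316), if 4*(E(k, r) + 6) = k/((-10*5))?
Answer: -34057859889/6400 ≈ -5.3215e+6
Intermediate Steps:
E(k, r) = -6 - k/200 (E(k, r) = -6 + (k/((-10*5)))/4 = -6 + (k/(-50))/4 = -6 + (k*(-1/50))/4 = -6 + (-k/50)/4 = -6 - k/200)
(-4038 + E(24, 66))*(198/(-1536) + 1316) = (-4038 + (-6 - 1/200*24))*(198/(-1536) + 1316) = (-4038 + (-6 - 3/25))*(198*(-1/1536) + 1316) = (-4038 - 153/25)*(-33/256 + 1316) = -101103/25*336863/256 = -34057859889/6400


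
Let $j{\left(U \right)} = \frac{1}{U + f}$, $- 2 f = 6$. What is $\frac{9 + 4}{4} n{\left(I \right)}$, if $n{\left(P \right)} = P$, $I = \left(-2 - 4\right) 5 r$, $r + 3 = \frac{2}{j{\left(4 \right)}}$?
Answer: $\frac{195}{2} \approx 97.5$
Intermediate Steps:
$f = -3$ ($f = \left(- \frac{1}{2}\right) 6 = -3$)
$j{\left(U \right)} = \frac{1}{-3 + U}$ ($j{\left(U \right)} = \frac{1}{U - 3} = \frac{1}{-3 + U}$)
$r = -1$ ($r = -3 + \frac{2}{\frac{1}{-3 + 4}} = -3 + \frac{2}{1^{-1}} = -3 + \frac{2}{1} = -3 + 2 \cdot 1 = -3 + 2 = -1$)
$I = 30$ ($I = \left(-2 - 4\right) 5 \left(-1\right) = \left(-6\right) 5 \left(-1\right) = \left(-30\right) \left(-1\right) = 30$)
$\frac{9 + 4}{4} n{\left(I \right)} = \frac{9 + 4}{4} \cdot 30 = 13 \cdot \frac{1}{4} \cdot 30 = \frac{13}{4} \cdot 30 = \frac{195}{2}$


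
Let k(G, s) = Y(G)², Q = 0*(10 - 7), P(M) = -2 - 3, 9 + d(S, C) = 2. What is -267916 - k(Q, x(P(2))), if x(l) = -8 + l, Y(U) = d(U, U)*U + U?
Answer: -267916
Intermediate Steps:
d(S, C) = -7 (d(S, C) = -9 + 2 = -7)
P(M) = -5
Q = 0 (Q = 0*3 = 0)
Y(U) = -6*U (Y(U) = -7*U + U = -6*U)
k(G, s) = 36*G² (k(G, s) = (-6*G)² = 36*G²)
-267916 - k(Q, x(P(2))) = -267916 - 36*0² = -267916 - 36*0 = -267916 - 1*0 = -267916 + 0 = -267916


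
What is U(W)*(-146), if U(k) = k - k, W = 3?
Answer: 0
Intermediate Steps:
U(k) = 0
U(W)*(-146) = 0*(-146) = 0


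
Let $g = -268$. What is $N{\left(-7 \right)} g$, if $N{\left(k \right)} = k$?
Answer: $1876$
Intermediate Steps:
$N{\left(-7 \right)} g = \left(-7\right) \left(-268\right) = 1876$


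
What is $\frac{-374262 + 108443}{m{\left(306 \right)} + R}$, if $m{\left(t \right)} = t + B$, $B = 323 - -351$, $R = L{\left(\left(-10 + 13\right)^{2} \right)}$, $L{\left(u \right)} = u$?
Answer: $- \frac{265819}{989} \approx -268.78$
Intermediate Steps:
$R = 9$ ($R = \left(-10 + 13\right)^{2} = 3^{2} = 9$)
$B = 674$ ($B = 323 + 351 = 674$)
$m{\left(t \right)} = 674 + t$ ($m{\left(t \right)} = t + 674 = 674 + t$)
$\frac{-374262 + 108443}{m{\left(306 \right)} + R} = \frac{-374262 + 108443}{\left(674 + 306\right) + 9} = - \frac{265819}{980 + 9} = - \frac{265819}{989}$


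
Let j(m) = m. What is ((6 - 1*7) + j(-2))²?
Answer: 9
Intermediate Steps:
((6 - 1*7) + j(-2))² = ((6 - 1*7) - 2)² = ((6 - 7) - 2)² = (-1 - 2)² = (-3)² = 9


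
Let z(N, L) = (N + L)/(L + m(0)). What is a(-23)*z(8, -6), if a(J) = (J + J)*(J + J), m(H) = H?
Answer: -2116/3 ≈ -705.33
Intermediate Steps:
a(J) = 4*J² (a(J) = (2*J)*(2*J) = 4*J²)
z(N, L) = (L + N)/L (z(N, L) = (N + L)/(L + 0) = (L + N)/L)
a(-23)*z(8, -6) = (4*(-23)²)*((-6 + 8)/(-6)) = (4*529)*(-⅙*2) = 2116*(-⅓) = -2116/3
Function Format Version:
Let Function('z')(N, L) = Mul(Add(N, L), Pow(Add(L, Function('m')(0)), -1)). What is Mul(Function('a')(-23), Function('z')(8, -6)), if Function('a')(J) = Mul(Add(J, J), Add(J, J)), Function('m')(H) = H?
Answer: Rational(-2116, 3) ≈ -705.33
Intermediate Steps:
Function('a')(J) = Mul(4, Pow(J, 2)) (Function('a')(J) = Mul(Mul(2, J), Mul(2, J)) = Mul(4, Pow(J, 2)))
Function('z')(N, L) = Mul(Pow(L, -1), Add(L, N)) (Function('z')(N, L) = Mul(Add(N, L), Pow(Add(L, 0), -1)) = Mul(Add(L, N), Pow(L, -1)) = Mul(Pow(L, -1), Add(L, N)))
Mul(Function('a')(-23), Function('z')(8, -6)) = Mul(Mul(4, Pow(-23, 2)), Mul(Pow(-6, -1), Add(-6, 8))) = Mul(Mul(4, 529), Mul(Rational(-1, 6), 2)) = Mul(2116, Rational(-1, 3)) = Rational(-2116, 3)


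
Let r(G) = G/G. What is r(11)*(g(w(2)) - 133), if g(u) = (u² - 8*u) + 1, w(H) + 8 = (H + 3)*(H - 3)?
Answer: 141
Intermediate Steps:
r(G) = 1
w(H) = -8 + (-3 + H)*(3 + H) (w(H) = -8 + (H + 3)*(H - 3) = -8 + (3 + H)*(-3 + H) = -8 + (-3 + H)*(3 + H))
g(u) = 1 + u² - 8*u
r(11)*(g(w(2)) - 133) = 1*((1 + (-17 + 2²)² - 8*(-17 + 2²)) - 133) = 1*((1 + (-17 + 4)² - 8*(-17 + 4)) - 133) = 1*((1 + (-13)² - 8*(-13)) - 133) = 1*((1 + 169 + 104) - 133) = 1*(274 - 133) = 1*141 = 141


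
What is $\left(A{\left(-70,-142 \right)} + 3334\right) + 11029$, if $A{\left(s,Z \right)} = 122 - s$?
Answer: $14555$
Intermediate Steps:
$\left(A{\left(-70,-142 \right)} + 3334\right) + 11029 = \left(\left(122 - -70\right) + 3334\right) + 11029 = \left(\left(122 + 70\right) + 3334\right) + 11029 = \left(192 + 3334\right) + 11029 = 3526 + 11029 = 14555$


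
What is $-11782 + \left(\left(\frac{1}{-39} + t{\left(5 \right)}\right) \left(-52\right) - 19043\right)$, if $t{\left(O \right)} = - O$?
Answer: $- \frac{91691}{3} \approx -30564.0$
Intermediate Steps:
$-11782 + \left(\left(\frac{1}{-39} + t{\left(5 \right)}\right) \left(-52\right) - 19043\right) = -11782 - \left(19043 - \left(\frac{1}{-39} - 5\right) \left(-52\right)\right) = -11782 - \left(19043 - \left(- \frac{1}{39} - 5\right) \left(-52\right)\right) = -11782 - \frac{56345}{3} = - \frac{91691}{3}$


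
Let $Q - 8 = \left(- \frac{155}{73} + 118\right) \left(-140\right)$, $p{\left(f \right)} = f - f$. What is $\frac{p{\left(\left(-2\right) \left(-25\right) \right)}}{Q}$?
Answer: $0$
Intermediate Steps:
$p{\left(f \right)} = 0$
$Q = - \frac{1183676}{73}$ ($Q = 8 + \left(- \frac{155}{73} + 118\right) \left(-140\right) = 8 + \frac{8459}{73} \left(-140\right) = 8 - \frac{1184260}{73} = - \frac{1183676}{73} \approx -16215.0$)
$\frac{p{\left(\left(-2\right) \left(-25\right) \right)}}{Q} = \frac{0}{- \frac{1183676}{73}} = 0 \left(- \frac{73}{1183676}\right) = 0$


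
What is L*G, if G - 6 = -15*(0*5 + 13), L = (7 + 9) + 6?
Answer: -4158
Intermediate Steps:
L = 22 (L = 16 + 6 = 22)
G = -189 (G = 6 - 15*(0*5 + 13) = 6 - 15*(0 + 13) = 6 - 15*13 = 6 - 195 = -189)
L*G = 22*(-189) = -4158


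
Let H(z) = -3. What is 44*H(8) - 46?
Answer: -178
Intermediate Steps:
44*H(8) - 46 = 44*(-3) - 46 = -132 - 46 = -178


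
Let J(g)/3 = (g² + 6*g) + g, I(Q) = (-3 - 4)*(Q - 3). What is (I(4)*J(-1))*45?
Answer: 5670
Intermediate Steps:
I(Q) = 21 - 7*Q (I(Q) = -7*(-3 + Q) = 21 - 7*Q)
J(g) = 3*g² + 21*g (J(g) = 3*((g² + 6*g) + g) = 3*(g² + 7*g) = 3*g² + 21*g)
(I(4)*J(-1))*45 = ((21 - 7*4)*(3*(-1)*(7 - 1)))*45 = ((21 - 28)*(3*(-1)*6))*45 = -7*(-18)*45 = 126*45 = 5670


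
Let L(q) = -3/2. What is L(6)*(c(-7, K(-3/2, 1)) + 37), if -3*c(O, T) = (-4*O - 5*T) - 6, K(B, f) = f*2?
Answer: -99/2 ≈ -49.500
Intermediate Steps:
K(B, f) = 2*f
L(q) = -3/2 (L(q) = -3*½ = -3/2)
c(O, T) = 2 + 4*O/3 + 5*T/3 (c(O, T) = -((-4*O - 5*T) - 6)/3 = -((-5*T - 4*O) - 6)/3 = -(-6 - 5*T - 4*O)/3 = 2 + 4*O/3 + 5*T/3)
L(6)*(c(-7, K(-3/2, 1)) + 37) = -3*((2 + (4/3)*(-7) + 5*(2*1)/3) + 37)/2 = -3*((2 - 28/3 + (5/3)*2) + 37)/2 = -3*((2 - 28/3 + 10/3) + 37)/2 = -3*(-4 + 37)/2 = -3/2*33 = -99/2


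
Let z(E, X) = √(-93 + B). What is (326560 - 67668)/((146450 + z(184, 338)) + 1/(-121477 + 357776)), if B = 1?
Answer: 2117053211617931814108/1197574448728967080493 - 28911617774759384*I*√23/1197574448728967080493 ≈ 1.7678 - 0.00011578*I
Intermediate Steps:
z(E, X) = 2*I*√23 (z(E, X) = √(-93 + 1) = √(-92) = 2*I*√23)
(326560 - 67668)/((146450 + z(184, 338)) + 1/(-121477 + 357776)) = (326560 - 67668)/((146450 + 2*I*√23) + 1/(-121477 + 357776)) = 258892/((146450 + 2*I*√23) + 1/236299) = 258892/(34605988551/236299 + 2*I*√23)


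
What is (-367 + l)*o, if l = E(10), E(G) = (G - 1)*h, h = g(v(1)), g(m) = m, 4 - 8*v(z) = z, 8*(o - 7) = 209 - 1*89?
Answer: -31999/4 ≈ -7999.8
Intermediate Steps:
o = 22 (o = 7 + (209 - 1*89)/8 = 7 + (209 - 89)/8 = 7 + (⅛)*120 = 7 + 15 = 22)
v(z) = ½ - z/8
h = 3/8 (h = ½ - ⅛*1 = ½ - ⅛ = 3/8 ≈ 0.37500)
E(G) = -3/8 + 3*G/8 (E(G) = (G - 1)*(3/8) = (-1 + G)*(3/8) = -3/8 + 3*G/8)
l = 27/8 (l = -3/8 + (3/8)*10 = -3/8 + 15/4 = 27/8 ≈ 3.3750)
(-367 + l)*o = (-367 + 27/8)*22 = -2909/8*22 = -31999/4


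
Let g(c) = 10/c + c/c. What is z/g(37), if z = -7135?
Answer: -263995/47 ≈ -5616.9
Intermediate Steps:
g(c) = 1 + 10/c (g(c) = 10/c + 1 = 1 + 10/c)
z/g(37) = -7135*37/(10 + 37) = -7135/((1/37)*47) = -7135/47/37 = -7135*37/47 = -263995/47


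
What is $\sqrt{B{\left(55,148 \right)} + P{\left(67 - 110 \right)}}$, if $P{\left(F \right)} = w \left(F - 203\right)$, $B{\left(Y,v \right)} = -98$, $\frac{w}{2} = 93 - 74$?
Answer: $i \sqrt{9446} \approx 97.191 i$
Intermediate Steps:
$w = 38$ ($w = 2 \left(93 - 74\right) = 2 \cdot 19 = 38$)
$P{\left(F \right)} = -7714 + 38 F$ ($P{\left(F \right)} = 38 \left(F - 203\right) = 38 \left(-203 + F\right) = -7714 + 38 F$)
$\sqrt{B{\left(55,148 \right)} + P{\left(67 - 110 \right)}} = \sqrt{-98 - \left(7714 - 38 \left(67 - 110\right)\right)} = \sqrt{-98 + \left(-7714 + 38 \left(-43\right)\right)} = \sqrt{-98 - 9348} = \sqrt{-9446} = i \sqrt{9446}$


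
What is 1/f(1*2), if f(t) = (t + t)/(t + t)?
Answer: 1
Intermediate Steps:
f(t) = 1 (f(t) = (2*t)/((2*t)) = (2*t)*(1/(2*t)) = 1)
1/f(1*2) = 1/1 = 1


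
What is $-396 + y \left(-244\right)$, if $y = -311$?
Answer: $75488$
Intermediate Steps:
$-396 + y \left(-244\right) = -396 - -75884 = -396 + 75884 = 75488$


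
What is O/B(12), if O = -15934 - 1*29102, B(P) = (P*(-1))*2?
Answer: 3753/2 ≈ 1876.5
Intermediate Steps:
B(P) = -2*P (B(P) = -P*2 = -2*P)
O = -45036 (O = -15934 - 29102 = -45036)
O/B(12) = -45036/((-2*12)) = -45036/(-24) = -45036*(-1/24) = 3753/2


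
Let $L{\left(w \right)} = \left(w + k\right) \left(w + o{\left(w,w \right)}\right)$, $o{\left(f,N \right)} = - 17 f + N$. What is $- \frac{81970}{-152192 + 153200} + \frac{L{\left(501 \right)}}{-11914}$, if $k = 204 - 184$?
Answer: $\frac{106073105}{428904} \approx 247.31$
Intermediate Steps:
$o{\left(f,N \right)} = N - 17 f$
$k = 20$
$L{\left(w \right)} = - 15 w \left(20 + w\right)$ ($L{\left(w \right)} = \left(w + 20\right) \left(w + \left(w - 17 w\right)\right) = \left(20 + w\right) \left(w - 16 w\right) = \left(20 + w\right) \left(- 15 w\right) = - 15 w \left(20 + w\right)$)
$- \frac{81970}{-152192 + 153200} + \frac{L{\left(501 \right)}}{-11914} = - \frac{81970}{-152192 + 153200} + \frac{15 \cdot 501 \left(-20 - 501\right)}{-11914} = - \frac{81970}{1008} + 15 \cdot 501 \left(-20 - 501\right) \left(- \frac{1}{11914}\right) = \left(-81970\right) \frac{1}{1008} + 15 \cdot 501 \left(-521\right) \left(- \frac{1}{11914}\right) = - \frac{5855}{72} - - \frac{3915315}{11914} = - \frac{5855}{72} + \frac{3915315}{11914} = \frac{106073105}{428904}$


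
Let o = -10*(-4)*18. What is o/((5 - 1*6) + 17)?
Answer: 45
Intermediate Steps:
o = 720 (o = 40*18 = 720)
o/((5 - 1*6) + 17) = 720/((5 - 1*6) + 17) = 720/((5 - 6) + 17) = 720/(-1 + 17) = 720/16 = 720*(1/16) = 45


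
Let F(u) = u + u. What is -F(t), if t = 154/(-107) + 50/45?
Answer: 632/963 ≈ 0.65628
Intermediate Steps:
t = -316/963 (t = 154*(-1/107) + 50*(1/45) = -154/107 + 10/9 = -316/963 ≈ -0.32814)
F(u) = 2*u
-F(t) = -2*(-316)/963 = -1*(-632/963) = 632/963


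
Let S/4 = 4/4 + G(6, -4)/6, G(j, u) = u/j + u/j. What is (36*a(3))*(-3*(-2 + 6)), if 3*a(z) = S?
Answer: -448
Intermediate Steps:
G(j, u) = 2*u/j
S = 28/9 (S = 4*(4/4 + (2*(-4)/6)/6) = 4*(4*(¼) + (2*(-4)*(⅙))*(⅙)) = 4*(1 - 4/3*⅙) = 4*(1 - 2/9) = 4*(7/9) = 28/9 ≈ 3.1111)
a(z) = 28/27 (a(z) = (⅓)*(28/9) = 28/27)
(36*a(3))*(-3*(-2 + 6)) = (36*(28/27))*(-3*(-2 + 6)) = 112*(-3*4)/3 = (112/3)*(-12) = -448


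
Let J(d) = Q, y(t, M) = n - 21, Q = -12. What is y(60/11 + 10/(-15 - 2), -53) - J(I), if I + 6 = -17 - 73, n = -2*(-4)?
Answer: -1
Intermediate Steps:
n = 8
I = -96 (I = -6 + (-17 - 73) = -6 - 90 = -96)
y(t, M) = -13 (y(t, M) = 8 - 21 = -13)
J(d) = -12
y(60/11 + 10/(-15 - 2), -53) - J(I) = -13 - 1*(-12) = -13 + 12 = -1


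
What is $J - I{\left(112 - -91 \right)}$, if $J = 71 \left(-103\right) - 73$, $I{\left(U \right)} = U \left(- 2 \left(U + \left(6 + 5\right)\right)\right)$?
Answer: $79498$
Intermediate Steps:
$I{\left(U \right)} = U \left(-22 - 2 U\right)$ ($I{\left(U \right)} = U \left(- 2 \left(U + 11\right)\right) = U \left(- 2 \left(11 + U\right)\right) = U \left(-22 - 2 U\right)$)
$J = -7386$ ($J = -7313 - 73 = -7386$)
$J - I{\left(112 - -91 \right)} = -7386 - - 2 \left(112 - -91\right) \left(11 + \left(112 - -91\right)\right) = -7386 - - 2 \left(112 + 91\right) \left(11 + \left(112 + 91\right)\right) = -7386 - \left(-2\right) 203 \left(11 + 203\right) = -7386 - \left(-2\right) 203 \cdot 214 = -7386 - -86884 = -7386 + 86884 = 79498$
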